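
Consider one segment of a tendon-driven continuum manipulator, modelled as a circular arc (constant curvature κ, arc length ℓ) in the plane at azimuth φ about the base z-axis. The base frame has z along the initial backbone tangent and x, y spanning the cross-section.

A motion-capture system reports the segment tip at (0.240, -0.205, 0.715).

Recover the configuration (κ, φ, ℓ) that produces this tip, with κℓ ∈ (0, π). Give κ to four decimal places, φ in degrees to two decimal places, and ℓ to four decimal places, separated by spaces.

ρ = √(x²+y²) = √(0.240² + -0.205²) = 0.31563
φ = atan2(y, x) mod 360° = atan2(-0.205, 0.240) = 319.4972°
|p|² = ρ² + z² = 0.31563² + 0.715² = 0.61085
κ = 2ρ / |p|² = 2×0.31563 / 0.61085 = 1.03343
θ = 2·atan2(ρ, z) = 2·atan2(0.31563, 0.715) = 0.83144 rad
ℓ = θ/κ = 0.83144/1.03343 = 0.80454

1.0334 319.50 0.8045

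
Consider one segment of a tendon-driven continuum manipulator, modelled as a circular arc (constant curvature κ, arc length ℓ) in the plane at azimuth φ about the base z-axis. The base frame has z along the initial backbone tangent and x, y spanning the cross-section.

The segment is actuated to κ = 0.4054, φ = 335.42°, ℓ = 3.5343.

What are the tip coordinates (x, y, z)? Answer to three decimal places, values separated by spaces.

1.935 -0.885 2.443

θ = κ·ℓ = 0.4054 × 3.5343 = 1.43281 rad
ρ = (1 − cos θ)/κ = (1 − 0.13755)/0.4054 = 2.12740
z = sin θ / κ = 0.99049/0.4054 = 2.44325
x = ρ cos φ = 2.12740 × cos(335.42°) = 1.93461
y = ρ sin φ = 2.12740 × sin(335.42°) = -0.88492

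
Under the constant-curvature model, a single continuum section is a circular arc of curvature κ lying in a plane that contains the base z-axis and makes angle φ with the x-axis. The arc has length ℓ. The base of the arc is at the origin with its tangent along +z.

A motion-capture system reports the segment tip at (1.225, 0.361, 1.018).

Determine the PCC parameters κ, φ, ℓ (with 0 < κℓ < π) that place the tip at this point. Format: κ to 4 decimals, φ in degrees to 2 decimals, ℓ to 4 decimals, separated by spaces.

0.9576 16.42 1.8751

ρ = √(x²+y²) = √(1.225² + 0.361²) = 1.27708
φ = atan2(y, x) mod 360° = atan2(0.361, 1.225) = 16.4199°
|p|² = ρ² + z² = 1.27708² + 1.018² = 2.66727
κ = 2ρ / |p|² = 2×1.27708 / 2.66727 = 0.95760
θ = 2·atan2(ρ, z) = 2·atan2(1.27708, 1.018) = 1.79562 rad
ℓ = θ/κ = 1.79562/0.95760 = 1.87513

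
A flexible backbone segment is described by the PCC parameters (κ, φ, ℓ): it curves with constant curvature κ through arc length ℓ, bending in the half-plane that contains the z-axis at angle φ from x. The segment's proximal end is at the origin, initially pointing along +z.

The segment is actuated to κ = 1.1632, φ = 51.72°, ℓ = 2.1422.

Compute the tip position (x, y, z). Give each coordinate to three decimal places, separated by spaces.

θ = κ·ℓ = 1.1632 × 2.1422 = 2.49181 rad
ρ = (1 − cos θ)/κ = (1 − -0.79621)/1.1632 = 1.54420
z = sin θ / κ = 0.60502/1.1632 = 0.52013
x = ρ cos φ = 1.54420 × cos(51.72°) = 0.95664
y = ρ sin φ = 1.54420 × sin(51.72°) = 1.21219

0.957 1.212 0.520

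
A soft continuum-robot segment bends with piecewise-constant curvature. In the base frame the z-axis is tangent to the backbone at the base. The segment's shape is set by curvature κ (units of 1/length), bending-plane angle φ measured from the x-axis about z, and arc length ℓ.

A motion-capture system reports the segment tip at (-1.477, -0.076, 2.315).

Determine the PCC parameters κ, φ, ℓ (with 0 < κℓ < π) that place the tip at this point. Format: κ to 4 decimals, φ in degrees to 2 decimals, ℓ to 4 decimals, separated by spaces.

0.3920 182.95 2.9008

ρ = √(x²+y²) = √(-1.477² + -0.076²) = 1.47895
φ = atan2(y, x) mod 360° = atan2(-0.076, -1.477) = 182.9456°
|p|² = ρ² + z² = 1.47895² + 2.315² = 7.54653
κ = 2ρ / |p|² = 2×1.47895 / 7.54653 = 0.39196
θ = 2·atan2(ρ, z) = 2·atan2(1.47895, 2.315) = 1.13700 rad
ℓ = θ/κ = 1.13700/0.39196 = 2.90085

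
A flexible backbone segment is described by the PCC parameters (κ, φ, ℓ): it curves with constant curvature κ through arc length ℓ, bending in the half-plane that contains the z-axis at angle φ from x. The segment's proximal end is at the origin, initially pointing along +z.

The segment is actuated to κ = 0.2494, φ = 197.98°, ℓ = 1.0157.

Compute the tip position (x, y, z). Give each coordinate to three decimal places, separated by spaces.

-0.122 -0.039 1.005

θ = κ·ℓ = 0.2494 × 1.0157 = 0.25332 rad
ρ = (1 − cos θ)/κ = (1 − 0.96809)/0.2494 = 0.12796
z = sin θ / κ = 0.25062/0.2494 = 1.00487
x = ρ cos φ = 0.12796 × cos(197.98°) = -0.12171
y = ρ sin φ = 0.12796 × sin(197.98°) = -0.03950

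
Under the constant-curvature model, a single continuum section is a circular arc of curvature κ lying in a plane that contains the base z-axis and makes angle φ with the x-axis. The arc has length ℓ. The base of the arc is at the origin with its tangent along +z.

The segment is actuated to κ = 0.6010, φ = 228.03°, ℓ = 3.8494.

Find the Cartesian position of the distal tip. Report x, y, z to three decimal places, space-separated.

θ = κ·ℓ = 0.6010 × 3.8494 = 2.31349 rad
ρ = (1 − cos θ)/κ = (1 − -0.67627)/0.6010 = 2.78914
z = sin θ / κ = 0.73665/0.6010 = 1.22571
x = ρ cos φ = 2.78914 × cos(228.03°) = -1.86521
y = ρ sin φ = 2.78914 × sin(228.03°) = -2.07371

-1.865 -2.074 1.226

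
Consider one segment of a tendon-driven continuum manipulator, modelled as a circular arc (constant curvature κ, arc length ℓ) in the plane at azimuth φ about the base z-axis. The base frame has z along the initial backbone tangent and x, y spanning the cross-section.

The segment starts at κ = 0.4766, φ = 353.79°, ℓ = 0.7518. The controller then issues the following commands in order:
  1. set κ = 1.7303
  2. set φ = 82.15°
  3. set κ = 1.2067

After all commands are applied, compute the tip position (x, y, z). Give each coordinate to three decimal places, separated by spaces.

0.043 0.315 0.653

initial: κ=0.4766, φ=353.79°, ℓ=0.7518
cmd 1: set κ=1.7303 → (κ,φ,ℓ)=(1.7303,353.79°,0.7518) → tip=(0.4213,-0.0458,0.5570)
cmd 2: set φ=82.15° → (κ,φ,ℓ)=(1.7303,82.15°,0.7518) → tip=(0.0579,0.4198,0.5570)
cmd 3: set κ=1.2067 → (κ,φ,ℓ)=(1.2067,82.15°,0.7518) → tip=(0.0435,0.3153,0.6528)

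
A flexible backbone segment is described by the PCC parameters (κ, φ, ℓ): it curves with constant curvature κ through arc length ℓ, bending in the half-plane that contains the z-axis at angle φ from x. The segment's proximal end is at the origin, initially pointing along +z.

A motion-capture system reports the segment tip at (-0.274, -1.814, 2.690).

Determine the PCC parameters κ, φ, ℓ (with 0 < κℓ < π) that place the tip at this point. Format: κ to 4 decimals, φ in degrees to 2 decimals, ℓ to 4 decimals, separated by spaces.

0.3461 261.41 3.4589

ρ = √(x²+y²) = √(-0.274² + -1.814²) = 1.83458
φ = atan2(y, x) mod 360° = atan2(-1.814, -0.274) = 261.4106°
|p|² = ρ² + z² = 1.83458² + 2.690² = 10.60177
κ = 2ρ / |p|² = 2×1.83458 / 10.60177 = 0.34609
θ = 2·atan2(ρ, z) = 2·atan2(1.83458, 2.690) = 1.19708 rad
ℓ = θ/κ = 1.19708/0.34609 = 3.45889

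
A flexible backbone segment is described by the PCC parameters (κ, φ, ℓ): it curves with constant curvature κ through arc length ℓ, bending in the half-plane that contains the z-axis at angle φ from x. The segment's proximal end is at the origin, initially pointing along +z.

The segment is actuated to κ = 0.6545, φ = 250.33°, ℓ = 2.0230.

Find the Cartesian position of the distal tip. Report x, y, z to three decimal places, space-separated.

-0.389 -1.087 1.482

θ = κ·ℓ = 0.6545 × 2.0230 = 1.32405 rad
ρ = (1 − cos θ)/κ = (1 − 0.24425)/0.6545 = 1.15470
z = sin θ / κ = 0.96971/0.6545 = 1.48161
x = ρ cos φ = 1.15470 × cos(250.33°) = -0.38868
y = ρ sin φ = 1.15470 × sin(250.33°) = -1.08732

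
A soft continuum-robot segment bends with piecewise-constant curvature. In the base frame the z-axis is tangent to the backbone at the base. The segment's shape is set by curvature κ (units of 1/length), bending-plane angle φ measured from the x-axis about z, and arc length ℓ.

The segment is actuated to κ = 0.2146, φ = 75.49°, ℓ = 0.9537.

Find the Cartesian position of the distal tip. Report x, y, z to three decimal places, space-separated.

0.024 0.094 0.947

θ = κ·ℓ = 0.2146 × 0.9537 = 0.20466 rad
ρ = (1 − cos θ)/κ = (1 − 0.97913)/0.2146 = 0.09725
z = sin θ / κ = 0.20324/0.2146 = 0.94706
x = ρ cos φ = 0.09725 × cos(75.49°) = 0.02437
y = ρ sin φ = 0.09725 × sin(75.49°) = 0.09415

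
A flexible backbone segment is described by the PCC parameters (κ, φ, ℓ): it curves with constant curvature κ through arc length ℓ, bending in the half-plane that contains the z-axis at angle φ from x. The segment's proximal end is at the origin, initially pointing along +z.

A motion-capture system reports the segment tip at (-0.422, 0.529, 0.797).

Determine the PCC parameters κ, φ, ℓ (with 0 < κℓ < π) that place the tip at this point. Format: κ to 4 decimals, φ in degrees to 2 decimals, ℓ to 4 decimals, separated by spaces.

1.2381 128.58 1.1371

ρ = √(x²+y²) = √(-0.422² + 0.529²) = 0.67670
φ = atan2(y, x) mod 360° = atan2(0.529, -0.422) = 128.5805°
|p|² = ρ² + z² = 0.67670² + 0.797² = 1.09313
κ = 2ρ / |p|² = 2×0.67670 / 1.09313 = 1.23809
θ = 2·atan2(ρ, z) = 2·atan2(0.67670, 0.797) = 1.40790 rad
ℓ = θ/κ = 1.40790/1.23809 = 1.13715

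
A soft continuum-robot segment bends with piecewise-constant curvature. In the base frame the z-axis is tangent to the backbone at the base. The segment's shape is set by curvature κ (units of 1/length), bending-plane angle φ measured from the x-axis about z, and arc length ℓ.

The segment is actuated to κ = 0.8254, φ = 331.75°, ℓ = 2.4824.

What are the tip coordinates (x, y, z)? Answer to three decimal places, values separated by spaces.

θ = κ·ℓ = 0.8254 × 2.4824 = 2.04897 rad
ρ = (1 − cos θ)/κ = (1 − -0.46016)/0.8254 = 1.76903
z = sin θ / κ = 0.88784/0.8254 = 1.07564
x = ρ cos φ = 1.76903 × cos(331.75°) = 1.55833
y = ρ sin φ = 1.76903 × sin(331.75°) = -0.83732

1.558 -0.837 1.076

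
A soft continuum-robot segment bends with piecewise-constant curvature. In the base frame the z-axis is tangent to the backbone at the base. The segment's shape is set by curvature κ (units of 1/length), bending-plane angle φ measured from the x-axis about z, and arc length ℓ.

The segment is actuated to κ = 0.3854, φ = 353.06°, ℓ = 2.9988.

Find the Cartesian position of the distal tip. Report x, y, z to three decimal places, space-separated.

1.537 -0.187 2.374

θ = κ·ℓ = 0.3854 × 2.9988 = 1.15574 rad
ρ = (1 − cos θ)/κ = (1 − 0.40324)/0.3854 = 1.54841
z = sin θ / κ = 0.91509/0.3854 = 2.37440
x = ρ cos φ = 1.54841 × cos(353.06°) = 1.53706
y = ρ sin φ = 1.54841 × sin(353.06°) = -0.18709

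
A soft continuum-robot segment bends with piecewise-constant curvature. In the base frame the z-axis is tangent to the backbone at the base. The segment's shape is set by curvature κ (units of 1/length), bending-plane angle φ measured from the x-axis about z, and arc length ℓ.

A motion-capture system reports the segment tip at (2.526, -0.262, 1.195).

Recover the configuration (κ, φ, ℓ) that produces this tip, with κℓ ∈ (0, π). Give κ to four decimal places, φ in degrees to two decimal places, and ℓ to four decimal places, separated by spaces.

ρ = √(x²+y²) = √(2.526² + -0.262²) = 2.53955
φ = atan2(y, x) mod 360° = atan2(-0.262, 2.526) = 354.0784°
|p|² = ρ² + z² = 2.53955² + 1.195² = 7.87735
κ = 2ρ / |p|² = 2×2.53955 / 7.87735 = 0.64477
θ = 2·atan2(ρ, z) = 2·atan2(2.53955, 1.195) = 2.26196 rad
ℓ = θ/κ = 2.26196/0.64477 = 3.50815

0.6448 354.08 3.5081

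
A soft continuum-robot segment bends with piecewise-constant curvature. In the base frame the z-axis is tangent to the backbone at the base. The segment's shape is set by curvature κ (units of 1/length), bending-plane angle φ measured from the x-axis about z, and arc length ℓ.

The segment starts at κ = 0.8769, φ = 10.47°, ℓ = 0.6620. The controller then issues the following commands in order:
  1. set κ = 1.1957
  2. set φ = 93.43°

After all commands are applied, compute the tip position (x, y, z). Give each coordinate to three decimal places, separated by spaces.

-0.015 0.248 0.595

initial: κ=0.8769, φ=10.47°, ℓ=0.6620
cmd 1: set κ=1.1957 → (κ,φ,ℓ)=(1.1957,10.47°,0.6620) → tip=(0.2445,0.0452,0.5950)
cmd 2: set φ=93.43° → (κ,φ,ℓ)=(1.1957,93.43°,0.6620) → tip=(-0.0149,0.2482,0.5950)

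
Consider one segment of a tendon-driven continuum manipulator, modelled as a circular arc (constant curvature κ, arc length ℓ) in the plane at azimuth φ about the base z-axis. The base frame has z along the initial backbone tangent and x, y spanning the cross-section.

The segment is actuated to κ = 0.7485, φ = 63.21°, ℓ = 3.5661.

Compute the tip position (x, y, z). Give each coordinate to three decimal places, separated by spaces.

θ = κ·ℓ = 0.7485 × 3.5661 = 2.66923 rad
ρ = (1 − cos θ)/κ = (1 − -0.89049)/0.7485 = 2.52571
z = sin θ / κ = 0.45500/0.7485 = 0.60788
x = ρ cos φ = 2.52571 × cos(63.21°) = 1.13839
y = ρ sin φ = 2.52571 × sin(63.21°) = 2.25461

1.138 2.255 0.608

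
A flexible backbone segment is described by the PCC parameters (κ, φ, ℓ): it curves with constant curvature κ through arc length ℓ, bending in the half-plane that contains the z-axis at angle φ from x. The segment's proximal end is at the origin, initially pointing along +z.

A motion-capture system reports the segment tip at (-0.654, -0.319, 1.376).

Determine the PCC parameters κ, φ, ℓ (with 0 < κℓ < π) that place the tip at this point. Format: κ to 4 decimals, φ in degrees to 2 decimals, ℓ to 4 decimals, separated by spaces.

0.6007 206.00 1.6197

ρ = √(x²+y²) = √(-0.654² + -0.319²) = 0.72765
φ = atan2(y, x) mod 360° = atan2(-0.319, -0.654) = 206.0016°
|p|² = ρ² + z² = 0.72765² + 1.376² = 2.42285
κ = 2ρ / |p|² = 2×0.72765 / 2.42285 = 0.60066
θ = 2·atan2(ρ, z) = 2·atan2(0.72765, 1.376) = 0.97287 rad
ℓ = θ/κ = 0.97287/0.60066 = 1.61967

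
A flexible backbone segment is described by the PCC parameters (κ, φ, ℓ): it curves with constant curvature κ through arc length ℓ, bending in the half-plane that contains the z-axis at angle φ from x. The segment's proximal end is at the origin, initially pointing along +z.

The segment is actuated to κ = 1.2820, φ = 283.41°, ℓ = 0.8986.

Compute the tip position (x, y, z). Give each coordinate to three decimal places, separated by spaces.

0.107 -0.450 0.713

θ = κ·ℓ = 1.2820 × 0.8986 = 1.15201 rad
ρ = (1 − cos θ)/κ = (1 − 0.40666)/1.2820 = 0.46283
z = sin θ / κ = 0.91358/1.2820 = 0.71262
x = ρ cos φ = 0.46283 × cos(283.41°) = 0.10734
y = ρ sin φ = 0.46283 × sin(283.41°) = -0.45021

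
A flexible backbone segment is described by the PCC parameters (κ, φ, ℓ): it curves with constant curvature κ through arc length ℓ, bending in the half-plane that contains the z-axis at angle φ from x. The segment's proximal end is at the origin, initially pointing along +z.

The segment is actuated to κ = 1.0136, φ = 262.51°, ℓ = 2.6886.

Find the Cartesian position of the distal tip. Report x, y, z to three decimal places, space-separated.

-0.246 -1.873 0.399

θ = κ·ℓ = 1.0136 × 2.6886 = 2.72516 rad
ρ = (1 − cos θ)/κ = (1 − -0.91454)/1.0136 = 1.88885
z = sin θ / κ = 0.40450/1.0136 = 0.39907
x = ρ cos φ = 1.88885 × cos(262.51°) = -0.24622
y = ρ sin φ = 1.88885 × sin(262.51°) = -1.87273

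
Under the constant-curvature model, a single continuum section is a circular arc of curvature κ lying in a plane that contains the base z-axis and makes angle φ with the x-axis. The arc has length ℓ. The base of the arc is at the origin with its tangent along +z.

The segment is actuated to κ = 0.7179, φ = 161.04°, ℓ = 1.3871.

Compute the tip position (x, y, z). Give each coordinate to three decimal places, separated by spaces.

θ = κ·ℓ = 0.7179 × 1.3871 = 0.99580 rad
ρ = (1 − cos θ)/κ = (1 − 0.54383)/0.7179 = 0.63542
z = sin θ / κ = 0.83919/0.7179 = 1.16896
x = ρ cos φ = 0.63542 × cos(161.04°) = -0.60095
y = ρ sin φ = 0.63542 × sin(161.04°) = 0.20645

-0.601 0.206 1.169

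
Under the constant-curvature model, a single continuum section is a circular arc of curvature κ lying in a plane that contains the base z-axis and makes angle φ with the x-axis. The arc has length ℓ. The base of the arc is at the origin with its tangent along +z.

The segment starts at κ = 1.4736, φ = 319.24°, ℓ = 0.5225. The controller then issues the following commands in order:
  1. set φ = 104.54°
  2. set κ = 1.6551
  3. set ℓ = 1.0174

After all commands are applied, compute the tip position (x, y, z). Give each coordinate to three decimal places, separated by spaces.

-0.169 0.651 0.600

initial: κ=1.4736, φ=319.24°, ℓ=0.5225
cmd 1: set φ=104.54° → (κ,φ,ℓ)=(1.4736,104.54°,0.5225) → tip=(-0.0481,0.1853,0.4724)
cmd 2: set κ=1.6551 → (κ,φ,ℓ)=(1.6551,104.54°,0.5225) → tip=(-0.0533,0.2054,0.4598)
cmd 3: set ℓ=1.0174 → (κ,φ,ℓ)=(1.6551,104.54°,1.0174) → tip=(-0.1688,0.6508,0.6003)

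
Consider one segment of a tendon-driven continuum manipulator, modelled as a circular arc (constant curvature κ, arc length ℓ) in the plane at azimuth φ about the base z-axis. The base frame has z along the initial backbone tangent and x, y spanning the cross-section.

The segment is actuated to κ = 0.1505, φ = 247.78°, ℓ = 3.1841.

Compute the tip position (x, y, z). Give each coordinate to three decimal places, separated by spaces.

θ = κ·ℓ = 0.1505 × 3.1841 = 0.47921 rad
ρ = (1 − cos θ)/κ = (1 − 0.88736)/0.1505 = 0.74843
z = sin θ / κ = 0.46108/0.1505 = 3.06363
x = ρ cos φ = 0.74843 × cos(247.78°) = -0.28303
y = ρ sin φ = 0.74843 × sin(247.78°) = -0.69285

-0.283 -0.693 3.064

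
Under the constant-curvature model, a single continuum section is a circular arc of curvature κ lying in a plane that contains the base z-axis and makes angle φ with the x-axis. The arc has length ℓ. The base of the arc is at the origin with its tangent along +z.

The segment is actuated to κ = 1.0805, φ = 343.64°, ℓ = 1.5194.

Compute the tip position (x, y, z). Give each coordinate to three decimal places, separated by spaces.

θ = κ·ℓ = 1.0805 × 1.5194 = 1.64171 rad
ρ = (1 − cos θ)/κ = (1 − -0.07086)/1.0805 = 0.99107
z = sin θ / κ = 0.99749/1.0805 = 0.92317
x = ρ cos φ = 0.99107 × cos(343.64°) = 0.95095
y = ρ sin φ = 0.99107 × sin(343.64°) = -0.27916

0.951 -0.279 0.923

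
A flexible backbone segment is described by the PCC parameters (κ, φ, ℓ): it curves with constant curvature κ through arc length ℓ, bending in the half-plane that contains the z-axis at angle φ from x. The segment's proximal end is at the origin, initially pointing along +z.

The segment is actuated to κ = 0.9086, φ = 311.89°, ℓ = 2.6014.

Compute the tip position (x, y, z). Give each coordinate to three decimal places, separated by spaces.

θ = κ·ℓ = 0.9086 × 2.6014 = 2.36363 rad
ρ = (1 − cos θ)/κ = (1 − -0.71235)/0.9086 = 1.88460
z = sin θ / κ = 0.70183/0.9086 = 0.77243
x = ρ cos φ = 1.88460 × cos(311.89°) = 1.25835
y = ρ sin φ = 1.88460 × sin(311.89°) = -1.40295

1.258 -1.403 0.772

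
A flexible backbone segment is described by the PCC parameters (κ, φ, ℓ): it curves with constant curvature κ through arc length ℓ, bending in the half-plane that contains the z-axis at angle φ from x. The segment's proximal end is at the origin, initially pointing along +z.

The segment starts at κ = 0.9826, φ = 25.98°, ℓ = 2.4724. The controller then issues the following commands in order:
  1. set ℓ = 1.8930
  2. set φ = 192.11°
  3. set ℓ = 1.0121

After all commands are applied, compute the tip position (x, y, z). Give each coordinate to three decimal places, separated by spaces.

initial: κ=0.9826, φ=25.98°, ℓ=2.4724
cmd 1: set ℓ=1.8930 → (κ,φ,ℓ)=(0.9826,25.98°,1.8930) → tip=(1.1758,0.5730,0.9754)
cmd 2: set φ=192.11° → (κ,φ,ℓ)=(0.9826,192.11°,1.8930) → tip=(-1.2789,-0.2744,0.9754)
cmd 3: set ℓ=1.0121 → (κ,φ,ℓ)=(0.9826,192.11°,1.0121) → tip=(-0.4528,-0.0972,0.8533)

-0.453 -0.097 0.853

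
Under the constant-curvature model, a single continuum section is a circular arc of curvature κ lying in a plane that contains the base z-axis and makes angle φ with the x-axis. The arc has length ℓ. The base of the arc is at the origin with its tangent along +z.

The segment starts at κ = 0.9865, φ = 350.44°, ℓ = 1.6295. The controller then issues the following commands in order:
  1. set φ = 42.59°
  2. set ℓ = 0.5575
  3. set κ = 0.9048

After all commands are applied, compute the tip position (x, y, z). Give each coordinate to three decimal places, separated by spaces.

0.101 0.093 0.534

initial: κ=0.9865, φ=350.44°, ℓ=1.6295
cmd 1: set φ=42.59° → (κ,φ,ℓ)=(0.9865,42.59°,1.6295) → tip=(0.7737,0.7112,1.0130)
cmd 2: set ℓ=0.5575 → (κ,φ,ℓ)=(0.9865,42.59°,0.5575) → tip=(0.1100,0.1012,0.5298)
cmd 3: set κ=0.9048 → (κ,φ,ℓ)=(0.9048,42.59°,0.5575) → tip=(0.1013,0.0932,0.5342)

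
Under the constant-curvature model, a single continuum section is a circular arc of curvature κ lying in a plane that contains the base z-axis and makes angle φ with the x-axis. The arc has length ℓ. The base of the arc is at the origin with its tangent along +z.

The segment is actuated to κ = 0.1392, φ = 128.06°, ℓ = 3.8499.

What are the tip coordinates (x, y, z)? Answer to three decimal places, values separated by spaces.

-0.621 0.793 3.668

θ = κ·ℓ = 0.1392 × 3.8499 = 0.53591 rad
ρ = (1 − cos θ)/κ = (1 − 0.85981)/0.1392 = 1.00714
z = sin θ / κ = 0.51062/0.1392 = 3.66825
x = ρ cos φ = 1.00714 × cos(128.06°) = -0.62089
y = ρ sin φ = 1.00714 × sin(128.06°) = 0.79299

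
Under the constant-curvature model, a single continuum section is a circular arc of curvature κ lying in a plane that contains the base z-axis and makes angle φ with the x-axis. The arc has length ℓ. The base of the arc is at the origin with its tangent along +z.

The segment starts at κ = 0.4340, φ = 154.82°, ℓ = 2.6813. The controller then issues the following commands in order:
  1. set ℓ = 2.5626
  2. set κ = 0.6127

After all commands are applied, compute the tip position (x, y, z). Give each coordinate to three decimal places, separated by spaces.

initial: κ=0.4340, φ=154.82°, ℓ=2.6813
cmd 1: set ℓ=2.5626 → (κ,φ,ℓ)=(0.4340,154.82°,2.5626) → tip=(-1.1620,0.5463,2.0660)
cmd 2: set κ=0.6127 → (κ,φ,ℓ)=(0.6127,154.82°,2.5626) → tip=(-1.4760,0.6939,1.6321)

-1.476 0.694 1.632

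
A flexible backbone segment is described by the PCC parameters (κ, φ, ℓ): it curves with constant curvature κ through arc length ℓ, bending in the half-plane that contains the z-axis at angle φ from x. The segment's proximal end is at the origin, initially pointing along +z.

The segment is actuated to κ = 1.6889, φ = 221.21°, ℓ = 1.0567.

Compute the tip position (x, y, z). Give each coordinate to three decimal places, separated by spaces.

-0.540 -0.473 0.579

θ = κ·ℓ = 1.6889 × 1.0567 = 1.78466 rad
ρ = (1 − cos θ)/κ = (1 − -0.21224)/1.6889 = 0.71777
z = sin θ / κ = 0.97722/1.6889 = 0.57861
x = ρ cos φ = 0.71777 × cos(221.21°) = -0.53998
y = ρ sin φ = 0.71777 × sin(221.21°) = -0.47288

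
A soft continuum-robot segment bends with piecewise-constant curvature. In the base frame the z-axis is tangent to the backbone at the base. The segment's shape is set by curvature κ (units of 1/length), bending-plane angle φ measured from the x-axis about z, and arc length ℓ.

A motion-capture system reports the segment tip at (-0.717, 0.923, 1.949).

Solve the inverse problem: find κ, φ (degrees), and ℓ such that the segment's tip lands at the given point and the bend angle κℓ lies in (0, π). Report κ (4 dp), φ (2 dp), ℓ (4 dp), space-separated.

0.4526 127.84 2.3870

ρ = √(x²+y²) = √(-0.717² + 0.923²) = 1.16877
φ = atan2(y, x) mod 360° = atan2(0.923, -0.717) = 127.8406°
|p|² = ρ² + z² = 1.16877² + 1.949² = 5.16462
κ = 2ρ / |p|² = 2×1.16877 / 5.16462 = 0.45261
θ = 2·atan2(ρ, z) = 2·atan2(1.16877, 1.949) = 1.08036 rad
ℓ = θ/κ = 1.08036/0.45261 = 2.38698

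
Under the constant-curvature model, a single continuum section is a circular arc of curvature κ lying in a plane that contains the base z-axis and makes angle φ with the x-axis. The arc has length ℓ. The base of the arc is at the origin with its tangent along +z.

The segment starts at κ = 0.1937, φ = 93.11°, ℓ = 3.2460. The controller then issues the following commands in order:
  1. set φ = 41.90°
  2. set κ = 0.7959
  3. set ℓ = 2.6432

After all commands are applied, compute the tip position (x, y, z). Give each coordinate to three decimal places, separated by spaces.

initial: κ=0.1937, φ=93.11°, ℓ=3.2460
cmd 1: set φ=41.90° → (κ,φ,ℓ)=(0.1937,41.90°,3.2460) → tip=(0.7348,0.6593,3.0363)
cmd 2: set κ=0.7959 → (κ,φ,ℓ)=(0.7959,41.90°,3.2460) → tip=(1.7285,1.5509,0.6654)
cmd 3: set ℓ=2.6432 → (κ,φ,ℓ)=(0.7959,41.90°,2.6432) → tip=(1.4103,1.2654,1.0822)

1.410 1.265 1.082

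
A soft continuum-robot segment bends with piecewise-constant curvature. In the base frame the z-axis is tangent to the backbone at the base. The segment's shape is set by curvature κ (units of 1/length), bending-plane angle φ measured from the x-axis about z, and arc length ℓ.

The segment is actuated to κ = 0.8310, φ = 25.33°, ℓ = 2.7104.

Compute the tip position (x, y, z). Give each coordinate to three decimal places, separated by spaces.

1.773 0.839 0.935

θ = κ·ℓ = 0.8310 × 2.7104 = 2.25234 rad
ρ = (1 − cos θ)/κ = (1 − -0.62999)/0.8310 = 1.96149
z = sin θ / κ = 0.77660/0.8310 = 0.93454
x = ρ cos φ = 1.96149 × cos(25.33°) = 1.77291
y = ρ sin φ = 1.96149 × sin(25.33°) = 0.83918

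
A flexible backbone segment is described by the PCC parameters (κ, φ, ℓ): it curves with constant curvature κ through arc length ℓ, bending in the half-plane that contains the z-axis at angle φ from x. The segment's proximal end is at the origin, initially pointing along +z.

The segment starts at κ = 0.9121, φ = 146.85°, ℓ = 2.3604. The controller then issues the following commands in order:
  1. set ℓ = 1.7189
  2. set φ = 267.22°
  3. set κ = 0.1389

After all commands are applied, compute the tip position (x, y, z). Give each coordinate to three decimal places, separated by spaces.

-0.010 -0.204 1.703

initial: κ=0.9121, φ=146.85°, ℓ=2.3604
cmd 1: set ℓ=1.7189 → (κ,φ,ℓ)=(0.9121,146.85°,1.7189) → tip=(-0.9152,0.5977,1.0964)
cmd 2: set φ=267.22° → (κ,φ,ℓ)=(0.9121,267.22°,1.7189) → tip=(-0.0530,-1.0918,1.0964)
cmd 3: set κ=0.1389 → (κ,φ,ℓ)=(0.1389,267.22°,1.7189) → tip=(-0.0099,-0.2040,1.7026)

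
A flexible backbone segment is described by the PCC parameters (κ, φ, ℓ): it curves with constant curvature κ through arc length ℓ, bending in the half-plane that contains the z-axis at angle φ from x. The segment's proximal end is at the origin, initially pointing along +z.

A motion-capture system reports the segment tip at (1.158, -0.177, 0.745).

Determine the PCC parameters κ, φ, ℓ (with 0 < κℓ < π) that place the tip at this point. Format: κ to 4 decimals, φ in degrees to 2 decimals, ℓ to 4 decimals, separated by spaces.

ρ = √(x²+y²) = √(1.158² + -0.177²) = 1.17145
φ = atan2(y, x) mod 360° = atan2(-0.177, 1.158) = 351.3096°
|p|² = ρ² + z² = 1.17145² + 0.745² = 1.92732
κ = 2ρ / |p|² = 2×1.17145 / 1.92732 = 1.21563
θ = 2·atan2(ρ, z) = 2·atan2(1.17145, 0.745) = 2.00870 rad
ℓ = θ/κ = 2.00870/1.21563 = 1.65240

1.2156 351.31 1.6524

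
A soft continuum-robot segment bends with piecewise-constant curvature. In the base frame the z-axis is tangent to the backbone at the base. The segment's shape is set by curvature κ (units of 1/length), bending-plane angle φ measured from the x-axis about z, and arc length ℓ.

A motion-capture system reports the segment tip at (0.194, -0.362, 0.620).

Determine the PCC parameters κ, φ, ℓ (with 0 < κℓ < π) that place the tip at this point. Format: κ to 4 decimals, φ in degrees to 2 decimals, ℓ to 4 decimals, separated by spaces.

1.4852 298.19 0.7879

ρ = √(x²+y²) = √(0.194² + -0.362²) = 0.41071
φ = atan2(y, x) mod 360° = atan2(-0.362, 0.194) = 298.1874°
|p|² = ρ² + z² = 0.41071² + 0.620² = 0.55308
κ = 2ρ / |p|² = 2×0.41071 / 0.55308 = 1.48516
θ = 2·atan2(ρ, z) = 2·atan2(0.41071, 0.620) = 1.17013 rad
ℓ = θ/κ = 1.17013/1.48516 = 0.78788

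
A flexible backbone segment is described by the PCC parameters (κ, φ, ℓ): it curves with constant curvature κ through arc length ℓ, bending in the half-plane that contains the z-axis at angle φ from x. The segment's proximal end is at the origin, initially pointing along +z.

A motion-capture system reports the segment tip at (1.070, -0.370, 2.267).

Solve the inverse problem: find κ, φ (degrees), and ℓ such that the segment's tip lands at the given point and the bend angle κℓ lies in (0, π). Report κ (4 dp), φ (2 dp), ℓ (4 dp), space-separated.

0.3526 340.92 2.6269

ρ = √(x²+y²) = √(1.070² + -0.370²) = 1.13217
φ = atan2(y, x) mod 360° = atan2(-0.370, 1.070) = 340.9249°
|p|² = ρ² + z² = 1.13217² + 2.267² = 6.42109
κ = 2ρ / |p|² = 2×1.13217 / 6.42109 = 0.35264
θ = 2·atan2(ρ, z) = 2·atan2(1.13217, 2.267) = 0.92635 rad
ℓ = θ/κ = 0.92635/0.35264 = 2.62691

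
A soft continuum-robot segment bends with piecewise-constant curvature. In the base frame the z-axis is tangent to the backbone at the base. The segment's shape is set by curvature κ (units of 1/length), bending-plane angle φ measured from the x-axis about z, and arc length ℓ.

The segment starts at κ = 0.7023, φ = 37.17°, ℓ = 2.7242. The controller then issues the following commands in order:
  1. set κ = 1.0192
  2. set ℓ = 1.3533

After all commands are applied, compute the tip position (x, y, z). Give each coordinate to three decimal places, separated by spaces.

initial: κ=0.7023, φ=37.17°, ℓ=2.7242
cmd 1: set κ=1.0192 → (κ,φ,ℓ)=(1.0192,37.17°,2.7242) → tip=(1.5121,1.1465,0.3503)
cmd 2: set ℓ=1.3533 → (κ,φ,ℓ)=(1.0192,37.17°,1.3533) → tip=(0.6330,0.4800,0.9632)

0.633 0.480 0.963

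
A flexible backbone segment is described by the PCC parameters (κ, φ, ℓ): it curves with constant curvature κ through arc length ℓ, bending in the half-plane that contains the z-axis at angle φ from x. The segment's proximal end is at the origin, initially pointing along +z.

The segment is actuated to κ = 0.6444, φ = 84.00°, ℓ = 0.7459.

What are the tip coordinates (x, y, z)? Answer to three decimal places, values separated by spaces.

0.018 0.175 0.718

θ = κ·ℓ = 0.6444 × 0.7459 = 0.48066 rad
ρ = (1 − cos θ)/κ = (1 − 0.88669)/0.6444 = 0.17584
z = sin θ / κ = 0.46236/0.6444 = 0.71751
x = ρ cos φ = 0.17584 × cos(84.00°) = 0.01838
y = ρ sin φ = 0.17584 × sin(84.00°) = 0.17487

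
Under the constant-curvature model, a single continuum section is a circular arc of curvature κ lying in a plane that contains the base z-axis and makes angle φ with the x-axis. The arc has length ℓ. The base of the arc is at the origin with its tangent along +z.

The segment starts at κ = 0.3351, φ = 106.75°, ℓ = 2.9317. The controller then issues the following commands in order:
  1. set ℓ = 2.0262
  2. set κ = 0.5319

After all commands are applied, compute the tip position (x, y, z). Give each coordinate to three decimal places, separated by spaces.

initial: κ=0.3351, φ=106.75°, ℓ=2.9317
cmd 1: set ℓ=2.0262 → (κ,φ,ℓ)=(0.3351,106.75°,2.0262) → tip=(-0.1907,0.6338,1.8741)
cmd 2: set κ=0.5319 → (κ,φ,ℓ)=(0.5319,106.75°,2.0262) → tip=(-0.2854,0.9482,1.6561)

-0.285 0.948 1.656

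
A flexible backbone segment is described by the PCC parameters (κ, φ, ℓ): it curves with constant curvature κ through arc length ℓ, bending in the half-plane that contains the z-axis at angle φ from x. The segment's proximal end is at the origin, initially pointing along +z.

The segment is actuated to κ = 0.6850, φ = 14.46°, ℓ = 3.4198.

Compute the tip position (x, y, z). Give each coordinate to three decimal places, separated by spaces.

θ = κ·ℓ = 0.6850 × 3.4198 = 2.34256 rad
ρ = (1 − cos θ)/κ = (1 − -0.69740)/0.6850 = 2.47796
z = sin θ / κ = 0.71668/0.6850 = 1.04625
x = ρ cos φ = 2.47796 × cos(14.46°) = 2.39946
y = ρ sin φ = 2.47796 × sin(14.46°) = 0.61876

2.399 0.619 1.046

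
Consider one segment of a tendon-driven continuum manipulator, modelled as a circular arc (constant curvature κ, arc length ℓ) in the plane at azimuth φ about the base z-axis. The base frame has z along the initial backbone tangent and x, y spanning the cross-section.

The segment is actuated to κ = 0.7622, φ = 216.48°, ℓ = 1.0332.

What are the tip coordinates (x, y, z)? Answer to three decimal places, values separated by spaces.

-0.311 -0.230 0.930

θ = κ·ℓ = 0.7622 × 1.0332 = 0.78751 rad
ρ = (1 − cos θ)/κ = (1 − 0.70562)/0.7622 = 0.38623
z = sin θ / κ = 0.70859/0.7622 = 0.92967
x = ρ cos φ = 0.38623 × cos(216.48°) = -0.31055
y = ρ sin φ = 0.38623 × sin(216.48°) = -0.22963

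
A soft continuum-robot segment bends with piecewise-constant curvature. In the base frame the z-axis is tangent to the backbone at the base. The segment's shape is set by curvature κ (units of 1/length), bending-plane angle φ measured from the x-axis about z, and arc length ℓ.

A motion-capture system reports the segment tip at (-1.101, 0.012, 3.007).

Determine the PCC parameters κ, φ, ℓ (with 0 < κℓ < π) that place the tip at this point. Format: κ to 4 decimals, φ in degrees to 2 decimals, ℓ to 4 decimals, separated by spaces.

0.2147 179.38 3.2690

ρ = √(x²+y²) = √(-1.101² + 0.012²) = 1.10107
φ = atan2(y, x) mod 360° = atan2(0.012, -1.101) = 179.3755°
|p|² = ρ² + z² = 1.10107² + 3.007² = 10.25439
κ = 2ρ / |p|² = 2×1.10107 / 10.25439 = 0.21475
θ = 2·atan2(ρ, z) = 2·atan2(1.10107, 3.007) = 0.70201 rad
ℓ = θ/κ = 0.70201/0.21475 = 3.26896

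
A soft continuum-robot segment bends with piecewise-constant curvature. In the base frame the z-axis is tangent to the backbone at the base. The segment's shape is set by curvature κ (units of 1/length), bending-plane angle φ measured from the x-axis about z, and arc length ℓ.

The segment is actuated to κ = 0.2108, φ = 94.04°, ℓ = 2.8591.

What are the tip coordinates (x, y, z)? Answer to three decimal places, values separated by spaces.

θ = κ·ℓ = 0.2108 × 2.8591 = 0.60270 rad
ρ = (1 − cos θ)/κ = (1 − 0.82381)/0.2108 = 0.83582
z = sin θ / κ = 0.56687/0.2108 = 2.68912
x = ρ cos φ = 0.83582 × cos(94.04°) = -0.05889
y = ρ sin φ = 0.83582 × sin(94.04°) = 0.83374

-0.059 0.834 2.689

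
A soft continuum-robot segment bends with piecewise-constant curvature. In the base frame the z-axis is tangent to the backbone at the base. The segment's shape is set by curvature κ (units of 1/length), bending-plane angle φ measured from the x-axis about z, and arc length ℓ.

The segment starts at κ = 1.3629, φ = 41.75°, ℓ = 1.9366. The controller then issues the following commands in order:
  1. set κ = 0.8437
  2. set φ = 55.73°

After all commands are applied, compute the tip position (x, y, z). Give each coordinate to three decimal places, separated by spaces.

0.710 1.041 1.183

initial: κ=1.3629, φ=41.75°, ℓ=1.9366
cmd 1: set κ=0.8437 → (κ,φ,ℓ)=(0.8437,41.75°,1.9366) → tip=(0.9400,0.8390,1.1829)
cmd 2: set φ=55.73° → (κ,φ,ℓ)=(0.8437,55.73°,1.9366) → tip=(0.7095,1.0413,1.1829)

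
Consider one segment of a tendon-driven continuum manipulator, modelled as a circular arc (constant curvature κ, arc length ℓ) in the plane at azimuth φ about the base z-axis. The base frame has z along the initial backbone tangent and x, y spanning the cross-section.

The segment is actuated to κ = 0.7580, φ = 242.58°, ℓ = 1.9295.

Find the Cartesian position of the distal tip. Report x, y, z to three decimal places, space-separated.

θ = κ·ℓ = 0.7580 × 1.9295 = 1.46256 rad
ρ = (1 − cos θ)/κ = (1 − 0.10802)/0.7580 = 1.17675
z = sin θ / κ = 0.99415/0.7580 = 1.31154
x = ρ cos φ = 1.17675 × cos(242.58°) = -0.54190
y = ρ sin φ = 1.17675 × sin(242.58°) = -1.04455

-0.542 -1.045 1.312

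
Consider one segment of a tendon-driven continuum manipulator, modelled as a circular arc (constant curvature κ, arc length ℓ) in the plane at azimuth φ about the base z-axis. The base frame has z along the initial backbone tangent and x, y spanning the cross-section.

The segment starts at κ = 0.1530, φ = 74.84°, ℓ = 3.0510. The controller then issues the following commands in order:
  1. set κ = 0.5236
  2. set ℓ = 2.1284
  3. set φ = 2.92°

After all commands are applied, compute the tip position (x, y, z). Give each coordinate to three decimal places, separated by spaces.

initial: κ=0.1530, φ=74.84°, ℓ=3.0510
cmd 1: set κ=0.5236 → (κ,φ,ℓ)=(0.5236,74.84°,3.0510) → tip=(0.5128,1.8926,1.9092)
cmd 2: set ℓ=2.1284 → (κ,φ,ℓ)=(0.5236,74.84°,2.1284) → tip=(0.2794,1.0310,1.7144)
cmd 3: set φ=2.92° → (κ,φ,ℓ)=(0.5236,2.92°,2.1284) → tip=(1.0668,0.0544,1.7144)

1.067 0.054 1.714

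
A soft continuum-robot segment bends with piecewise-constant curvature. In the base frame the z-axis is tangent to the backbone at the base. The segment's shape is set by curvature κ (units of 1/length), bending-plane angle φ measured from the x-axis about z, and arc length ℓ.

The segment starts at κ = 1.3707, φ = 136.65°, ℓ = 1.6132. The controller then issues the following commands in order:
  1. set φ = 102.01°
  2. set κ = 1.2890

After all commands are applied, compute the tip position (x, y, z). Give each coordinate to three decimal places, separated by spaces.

initial: κ=1.3707, φ=136.65°, ℓ=1.6132
cmd 1: set φ=102.01° → (κ,φ,ℓ)=(1.3707,102.01°,1.6132) → tip=(-0.2425,1.1400,0.5850)
cmd 2: set κ=1.2890 → (κ,φ,ℓ)=(1.2890,102.01°,1.6132) → tip=(-0.2400,1.1283,0.6776)

-0.240 1.128 0.678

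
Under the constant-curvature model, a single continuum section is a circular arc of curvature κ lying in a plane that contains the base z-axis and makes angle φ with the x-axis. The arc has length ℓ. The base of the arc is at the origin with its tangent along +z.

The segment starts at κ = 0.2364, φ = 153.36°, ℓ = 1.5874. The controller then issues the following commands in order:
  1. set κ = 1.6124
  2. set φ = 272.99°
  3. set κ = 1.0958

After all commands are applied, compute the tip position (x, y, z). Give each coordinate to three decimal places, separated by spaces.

initial: κ=0.2364, φ=153.36°, ℓ=1.5874
cmd 1: set κ=1.6124 → (κ,φ,ℓ)=(1.6124,153.36°,1.5874) → tip=(-1.0174,0.5104,0.3410)
cmd 2: set φ=272.99° → (κ,φ,ℓ)=(1.6124,272.99°,1.5874) → tip=(0.0594,-1.1367,0.3410)
cmd 3: set κ=1.0958 → (κ,φ,ℓ)=(1.0958,272.99°,1.5874) → tip=(0.0556,-1.0643,0.8996)

0.056 -1.064 0.900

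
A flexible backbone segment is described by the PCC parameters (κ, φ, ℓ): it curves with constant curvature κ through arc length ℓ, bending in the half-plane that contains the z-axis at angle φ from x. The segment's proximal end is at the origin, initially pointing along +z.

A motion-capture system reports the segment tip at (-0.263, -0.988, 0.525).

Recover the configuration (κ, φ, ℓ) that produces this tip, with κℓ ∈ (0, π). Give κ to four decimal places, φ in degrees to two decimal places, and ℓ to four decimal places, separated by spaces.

1.5480 255.09 1.4166

ρ = √(x²+y²) = √(-0.263² + -0.988²) = 1.02241
φ = atan2(y, x) mod 360° = atan2(-0.988, -0.263) = 255.0939°
|p|² = ρ² + z² = 1.02241² + 0.525² = 1.32094
κ = 2ρ / |p|² = 2×1.02241 / 1.32094 = 1.54800
θ = 2·atan2(ρ, z) = 2·atan2(1.02241, 0.525) = 2.19282 rad
ℓ = θ/κ = 2.19282/1.54800 = 1.41655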